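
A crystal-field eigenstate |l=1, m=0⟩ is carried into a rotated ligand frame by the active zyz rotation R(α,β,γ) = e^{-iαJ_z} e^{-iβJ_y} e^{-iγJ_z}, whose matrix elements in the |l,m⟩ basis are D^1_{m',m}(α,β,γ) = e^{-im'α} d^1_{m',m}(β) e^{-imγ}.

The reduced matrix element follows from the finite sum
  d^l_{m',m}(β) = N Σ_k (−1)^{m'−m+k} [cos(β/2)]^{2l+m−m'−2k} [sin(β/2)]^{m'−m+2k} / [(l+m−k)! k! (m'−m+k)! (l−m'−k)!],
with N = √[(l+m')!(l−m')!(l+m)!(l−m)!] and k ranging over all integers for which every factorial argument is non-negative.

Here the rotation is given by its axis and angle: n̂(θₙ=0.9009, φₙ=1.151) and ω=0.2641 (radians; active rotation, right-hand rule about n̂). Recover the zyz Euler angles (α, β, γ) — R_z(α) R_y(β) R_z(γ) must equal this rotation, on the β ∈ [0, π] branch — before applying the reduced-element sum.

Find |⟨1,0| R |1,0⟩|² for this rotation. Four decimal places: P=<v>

P=0.9578

Axis–angle → zyz. n̂ = (sinθₙcosφₙ, sinθₙsinφₙ, cosθₙ) = (+0.319492, +0.715823, +0.620905), ω = 0.2641.
R = I cosω + sinω [n̂]ₓ + (1−cosω) n̂n̂ᵀ gives
  R = [+0.968867, -0.154152, +0.193737; +0.170011, +0.983094, -0.067990; -0.179981, +0.098811, +0.978695]
β = atan2(√(R₁₃²+R₂₃²), R₃₃) = 0.206791; α = atan2(R₂₃, R₁₃) mod 2π = 5.945673; γ = atan2(R₃₂, −R₃₁) mod 2π = 0.502080
Split into d^1_{0,0}(β=0.2068) × two z-phases.
Half-angle: c=0.994659, s=0.103212. N=√(1·1·1·1)=1.000000
k∈{0,1} keeps every argument non-negative
  k=0: (−1)^0·1.0000/(1)·0.9947^2·0.1032^0 = +0.989347
  k=1: (−1)^1·1.0000/(1)·0.9947^0·0.1032^2 = -0.010653
d^1_{0,0}(0.2068) = +0.989347 -0.010653 = +0.978695
|D^1_{0,0}|² = |d^1_{0,0}(β)|² = (+0.978695)² = 0.957843 (the z-rotation phases have unit modulus)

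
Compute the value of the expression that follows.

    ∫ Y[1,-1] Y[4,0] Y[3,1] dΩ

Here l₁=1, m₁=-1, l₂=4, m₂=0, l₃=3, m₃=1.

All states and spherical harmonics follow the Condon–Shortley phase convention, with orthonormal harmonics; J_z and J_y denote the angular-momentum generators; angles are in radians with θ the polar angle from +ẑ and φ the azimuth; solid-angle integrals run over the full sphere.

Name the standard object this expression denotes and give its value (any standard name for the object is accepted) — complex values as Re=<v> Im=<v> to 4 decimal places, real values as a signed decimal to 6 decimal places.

This is a Gaunt coefficient — the integral of a triple product of spherical harmonics over the sphere.
Checks pass: Σm=0; 8 even; l₃=3∈[3,5].
(2·1+1)(2·4+1)(2·3+1) = 189
Δ: 2! 0! 6! / 9! → 1/252
sum: t=1:−1/36 = -1/36
3j²(1 4 3; 0 0 0) = Δ·Π!·Σ² = 4/63  (sign +1)
sum: t=2:+1/96 = 1/96
3j²(1 4 3; -1 0 1) = Δ·Π!·Σ² = 1/42  (sign +1)
combine: 4πI² = 189·4/63·1/42 = 2/7
take √, sign +1: I = 0.15078601

Gaunt coefficient, +0.150786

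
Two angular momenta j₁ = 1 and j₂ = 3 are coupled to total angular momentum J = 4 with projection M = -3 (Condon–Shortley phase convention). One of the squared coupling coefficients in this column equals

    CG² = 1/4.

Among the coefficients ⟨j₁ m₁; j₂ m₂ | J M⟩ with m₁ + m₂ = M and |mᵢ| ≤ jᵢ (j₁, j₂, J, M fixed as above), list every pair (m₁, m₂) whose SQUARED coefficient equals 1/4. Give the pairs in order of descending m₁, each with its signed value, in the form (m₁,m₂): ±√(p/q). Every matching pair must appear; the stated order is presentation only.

Admissible pairs with m₁+m₂ = M = -3: (-1,-2), (0,-3)
  (m₁,m₂)=(0,-3): CG² = 1/4, CG = +√(1/4)   ← matches the target
  (m₁,m₂)=(-1,-2): CG² = 3/4, CG = +√(3/4)
Pairs with CG² = 1/4: (0,-3): +√(1/4)

(0,-3): +√(1/4)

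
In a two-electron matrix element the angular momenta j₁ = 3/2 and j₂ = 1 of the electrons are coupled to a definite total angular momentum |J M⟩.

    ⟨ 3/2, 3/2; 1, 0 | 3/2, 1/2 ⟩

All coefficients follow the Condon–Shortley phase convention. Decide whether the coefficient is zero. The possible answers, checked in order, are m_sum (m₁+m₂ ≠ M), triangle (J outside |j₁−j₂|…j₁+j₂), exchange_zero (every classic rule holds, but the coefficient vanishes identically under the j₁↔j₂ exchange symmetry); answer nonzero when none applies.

m-sum: m₁+m₂ = 3/2+0 = 3/2, M = 1/2  ✗ ⇒ coefficient is 0

m_sum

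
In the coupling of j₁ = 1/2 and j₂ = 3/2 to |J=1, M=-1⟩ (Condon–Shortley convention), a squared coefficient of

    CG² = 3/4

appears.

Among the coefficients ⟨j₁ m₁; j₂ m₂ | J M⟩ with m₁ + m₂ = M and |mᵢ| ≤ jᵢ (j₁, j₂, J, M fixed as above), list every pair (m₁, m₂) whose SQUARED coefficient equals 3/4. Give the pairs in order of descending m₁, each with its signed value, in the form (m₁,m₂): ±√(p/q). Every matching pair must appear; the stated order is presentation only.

Admissible pairs with m₁+m₂ = M = -1: (-1/2,-1/2), (1/2,-3/2)
  (m₁,m₂)=(1/2,-3/2): CG² = 3/4, CG = +√(3/4)   ← matches the target
  (m₁,m₂)=(-1/2,-1/2): CG² = 1/4, CG = −√(1/4)
Pairs with CG² = 3/4: (1/2,-3/2): +√(3/4)

(1/2,-3/2): +√(3/4)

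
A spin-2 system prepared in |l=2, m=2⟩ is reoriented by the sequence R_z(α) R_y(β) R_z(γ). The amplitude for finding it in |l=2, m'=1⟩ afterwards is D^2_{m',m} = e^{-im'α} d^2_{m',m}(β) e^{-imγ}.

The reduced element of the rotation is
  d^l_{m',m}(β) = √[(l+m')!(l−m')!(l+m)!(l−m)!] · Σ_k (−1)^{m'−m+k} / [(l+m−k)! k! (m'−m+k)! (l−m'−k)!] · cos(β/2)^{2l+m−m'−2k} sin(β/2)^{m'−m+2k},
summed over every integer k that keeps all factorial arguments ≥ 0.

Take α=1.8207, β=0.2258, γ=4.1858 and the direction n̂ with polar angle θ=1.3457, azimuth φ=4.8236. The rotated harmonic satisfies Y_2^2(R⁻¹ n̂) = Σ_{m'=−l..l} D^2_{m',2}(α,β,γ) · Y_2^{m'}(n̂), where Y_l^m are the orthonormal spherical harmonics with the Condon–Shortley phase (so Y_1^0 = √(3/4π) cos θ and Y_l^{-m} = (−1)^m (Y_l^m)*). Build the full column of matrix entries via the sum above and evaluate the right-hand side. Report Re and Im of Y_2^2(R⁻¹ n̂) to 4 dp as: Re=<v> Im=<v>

Need the full column D^2_{m',2} for m'=−2..2 at α=1.8207, β=0.2258, γ=4.1858.
cos(β/2)=0.993634, sin(β/2)=0.112660
d^2_{-2,2}: single k=4 term ⇒ +0.000161;  D = +0.000003+0.000161i
d^2_{-1,2}: single k=3 term ⇒ +0.002842;  D = +0.002740-0.000752i
d^2_{0,2}: single k=2 term ⇒ +0.030695;  D = -0.015188-0.026674i
d^2_{1,2}: single k=1 term ⇒ +0.221044;  D = -0.159071+0.153483i
d^2_{2,2}: single k=0 term ⇒ +0.974776;  D = +0.829299+0.512301i
Y_2^{m'}(θ=1.3457,φ=4.8236) and Σ D·Y over m':
  (+0.0000+0.0002i)·(-0.3580+0.0810i)  (+0.0027-0.0008i)·(+0.0187+0.1670i)  (-0.0152-0.0267i)·(-0.2683+0.0000i)  (-0.1591+0.1535i)·(-0.0187+0.1670i)  (+0.8293+0.5123i)·(-0.3580-0.0810i)
Y_2^2(R⁻¹ n̂) = -0.273836-0.272435i

Re=-0.2738 Im=-0.2724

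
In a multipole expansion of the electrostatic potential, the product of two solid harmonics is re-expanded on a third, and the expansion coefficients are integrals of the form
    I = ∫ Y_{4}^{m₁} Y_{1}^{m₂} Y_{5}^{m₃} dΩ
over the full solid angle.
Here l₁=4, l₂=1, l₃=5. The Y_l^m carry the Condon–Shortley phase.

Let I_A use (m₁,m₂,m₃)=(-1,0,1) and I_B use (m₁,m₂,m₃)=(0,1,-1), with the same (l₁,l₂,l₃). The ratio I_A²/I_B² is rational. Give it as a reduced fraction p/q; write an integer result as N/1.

8/5

Shared (l₁,l₂,l₃)=(4,1,5): N and (l;000)² cancel in I_A²/I_B².
A: Δ = 0!·8!·2!/11! = 1/495; Racah Σ t=0..0: t=0:+1/720 = 1/720; ⇒ 3j(4 1 5; -1 0 1)² = 8/165, sgn +1
B: Δ = 0!·8!·2!/11! = 1/495; Racah Σ t=0..0: t=0:+1/1152 = 1/1152; ⇒ 3j(4 1 5; 0 1 -1)² = 1/33, sgn +1
I_A²/I_B² = (8/165)/(1/33) = 8/5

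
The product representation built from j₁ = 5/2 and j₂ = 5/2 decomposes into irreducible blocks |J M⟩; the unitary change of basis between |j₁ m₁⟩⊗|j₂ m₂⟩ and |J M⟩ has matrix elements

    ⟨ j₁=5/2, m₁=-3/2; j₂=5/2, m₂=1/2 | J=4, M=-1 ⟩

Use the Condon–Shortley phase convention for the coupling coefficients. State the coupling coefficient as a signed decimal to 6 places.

−√(5/14) = -0.597614

√[9·1!4!4!/10! · 1!4!3!2!3!5!] = √(10368/35)
  +(−1)^0/∏(0,1,4,3,0,1)! = 1/144  (running 1/144)
  +(−1)^1/∏(1,0,3,2,1,2)! = -1/24  (running -5/144)
⟨..|..⟩ = √(10368/35)·(-5/144) = -0.597614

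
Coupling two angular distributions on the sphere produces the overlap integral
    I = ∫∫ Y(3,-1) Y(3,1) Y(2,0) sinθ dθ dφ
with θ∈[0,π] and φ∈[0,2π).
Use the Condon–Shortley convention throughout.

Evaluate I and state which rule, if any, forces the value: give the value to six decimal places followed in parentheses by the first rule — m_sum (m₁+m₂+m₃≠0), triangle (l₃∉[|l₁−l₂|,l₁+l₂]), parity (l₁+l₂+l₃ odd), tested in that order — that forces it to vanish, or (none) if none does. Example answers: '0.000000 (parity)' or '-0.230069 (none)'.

Rules hold: Σm=0, L=8 even, 0≤2≤6.
N = 7·7·5 = 245
Δ = 4!·2!·2!/9! = 1/3780
Racah Σ t=1..3: t=1:−1/24 t=2:+1/4 t=3:−1/24 = 1/6
⇒ 3j(3 3 2; 0 0 0)² = 4/105, sgn +1
Racah Σ t=2..4: t=2:+1/16 t=3:−1/6 t=4:+1/96 = -3/32
⇒ 3j(3 3 2; -1 1 0)² = 3/140, sgn -1
4πI² = N·(3j₀)²·(3jₘ)² = 1/5
I = -1·√(0.2/4π) = -0.12615663
No selection rule forces the value: the integral is nonzero (none).

-0.126157 (none)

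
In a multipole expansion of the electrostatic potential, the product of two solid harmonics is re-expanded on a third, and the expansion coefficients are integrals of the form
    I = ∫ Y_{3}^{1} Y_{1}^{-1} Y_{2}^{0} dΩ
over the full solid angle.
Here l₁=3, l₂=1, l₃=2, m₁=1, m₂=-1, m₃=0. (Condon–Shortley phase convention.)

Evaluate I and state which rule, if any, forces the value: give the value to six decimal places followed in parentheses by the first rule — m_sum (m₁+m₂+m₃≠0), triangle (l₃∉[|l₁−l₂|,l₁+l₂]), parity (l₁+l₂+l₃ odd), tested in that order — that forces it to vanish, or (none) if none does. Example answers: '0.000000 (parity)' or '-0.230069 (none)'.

-0.202301 (none)

Checks pass: Σm=0; 6 even; l₃=2∈[2,4].
(2·3+1)(2·1+1)(2·2+1) = 105
Δ: 2! 4! 0! / 7! → 1/105
sum: t=1:−1/4 = -1/4
3j²(3 1 2; 0 0 0) = Δ·Π!·Σ² = 3/35  (sign -1)
sum: t=0:+1/8 = 1/8
3j²(3 1 2; 1 -1 0) = Δ·Π!·Σ² = 2/35  (sign +1)
combine: 4πI² = 105·3/35·2/35 = 18/35
take √, sign -1: I = -0.20230066
No selection rule forces the value: the integral is nonzero (none).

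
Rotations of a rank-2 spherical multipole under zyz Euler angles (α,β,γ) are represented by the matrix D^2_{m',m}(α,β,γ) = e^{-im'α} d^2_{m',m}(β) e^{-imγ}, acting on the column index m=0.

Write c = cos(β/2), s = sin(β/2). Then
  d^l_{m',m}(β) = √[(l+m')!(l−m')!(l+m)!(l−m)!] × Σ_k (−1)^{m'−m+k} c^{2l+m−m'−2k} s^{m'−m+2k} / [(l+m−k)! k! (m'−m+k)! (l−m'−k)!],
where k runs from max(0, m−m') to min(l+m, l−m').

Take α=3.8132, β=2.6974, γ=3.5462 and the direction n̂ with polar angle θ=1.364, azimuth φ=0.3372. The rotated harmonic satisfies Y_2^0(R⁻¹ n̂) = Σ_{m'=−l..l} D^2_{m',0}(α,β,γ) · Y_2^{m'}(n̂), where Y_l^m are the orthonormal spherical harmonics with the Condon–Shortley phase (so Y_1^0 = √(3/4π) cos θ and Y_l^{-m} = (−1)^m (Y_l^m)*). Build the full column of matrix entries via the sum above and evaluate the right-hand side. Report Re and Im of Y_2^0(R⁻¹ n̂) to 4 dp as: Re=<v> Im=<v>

Re=0.0058 Im=0.0000

Need the full column D^2_{m',0} for m'=−2..2 at α=3.8132, β=2.6974, γ=3.5462.
cos(β/2)=0.220275, sin(β/2)=0.975438
d^2_{-2,0}: single k=2 term ⇒ +0.113085;  D = +0.025514+0.110169i
d^2_{-1,0}: k∈[1..2] ⇒ +0.025537 -0.500771 = -0.475234;  D = +0.372024+0.295712i
d^2_{0,0}: k∈[0..2] ⇒ +0.002354 -0.184667 +0.905312 = +0.722999;  D = +0.722999+0.000000i
d^2_{1,0}: k∈[0..1] ⇒ -0.025537 +0.500771 = +0.475234;  D = -0.372024+0.295712i
d^2_{2,0}: single k=0 term ⇒ +0.113085;  D = +0.025514-0.110169i
Y_2^{m'}(θ=1.364,φ=0.3372) and Σ D·Y over m':
  (+0.0255+0.1102i)·(+0.2890-0.2310i)  (+0.3720+0.2957i)·(+0.1465-0.0514i)  (+0.7230+0.0000i)·(-0.2755+0.0000i)  (-0.3720+0.2957i)·(-0.1465-0.0514i)  (+0.0255-0.1102i)·(+0.2890+0.2310i)
Y_2^0(R⁻¹ n̂) = +0.005845+0.000000i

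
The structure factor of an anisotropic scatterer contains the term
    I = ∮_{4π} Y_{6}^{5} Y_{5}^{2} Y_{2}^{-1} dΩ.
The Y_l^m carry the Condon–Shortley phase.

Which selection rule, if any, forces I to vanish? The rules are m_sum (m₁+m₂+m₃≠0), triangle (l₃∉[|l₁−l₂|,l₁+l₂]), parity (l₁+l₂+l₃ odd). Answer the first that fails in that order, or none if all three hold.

m_sum

azimuthal sum: 5 + 2 − 1 = 6  ✗
1 ≤ 2 ≤ 11 (triangle on l)
L = 6 + 5 + 2 = 13 (odd)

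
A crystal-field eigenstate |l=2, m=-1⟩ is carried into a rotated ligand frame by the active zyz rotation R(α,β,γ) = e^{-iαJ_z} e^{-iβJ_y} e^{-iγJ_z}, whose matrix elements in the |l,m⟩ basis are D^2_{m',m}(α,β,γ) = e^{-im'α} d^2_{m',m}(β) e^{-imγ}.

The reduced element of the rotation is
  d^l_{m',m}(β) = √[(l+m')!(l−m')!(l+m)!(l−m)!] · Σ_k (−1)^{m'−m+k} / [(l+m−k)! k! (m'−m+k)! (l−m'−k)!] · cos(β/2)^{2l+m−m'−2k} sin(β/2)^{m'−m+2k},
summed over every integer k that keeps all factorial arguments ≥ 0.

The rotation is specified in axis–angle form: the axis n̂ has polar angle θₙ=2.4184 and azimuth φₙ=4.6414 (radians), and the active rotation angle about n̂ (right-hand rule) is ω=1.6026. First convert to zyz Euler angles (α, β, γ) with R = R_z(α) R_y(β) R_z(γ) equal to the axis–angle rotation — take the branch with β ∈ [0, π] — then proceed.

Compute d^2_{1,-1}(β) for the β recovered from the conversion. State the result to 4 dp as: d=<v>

Axis–angle → zyz. n̂ = (sinθₙcosφₙ, sinθₙsinφₙ, cosθₙ) = (-0.046940, -0.660115, -0.749697), ω = 1.6026.
R = I cosω + sinω [n̂]ₓ + (1−cosω) n̂n̂ᵀ gives
  R = [-0.029525, +0.781289, -0.623471; -0.717347, +0.417809, +0.557538; +0.696091, +0.463706, +0.548119]
β = atan2(√(R₁₃²+R₂₃²), R₃₃) = 0.990683; α = atan2(R₂₃, R₁₃) mod 2π = 2.411964; γ = atan2(R₃₂, −R₃₁) mod 2π = 2.553942
d^2_{1,-1}(β=0.9907) via the finite sum:
With c≡cos(β/2)=0.879806 and s≡sin(β/2)=0.475332, N=[6·1·1·6]^{1/2}=6.000000
The bounds max(0,m−m')=0 and min(l+m,l−m')=1 give 2 terms
  k=0: (−1)^2·6.0000/(2)·0.8798^2·0.4753^2 = +0.524674
  k=1: (−1)^3·6.0000/(6)·0.8798^0·0.4753^4 = -0.051049
d^2_{1,-1}(0.9907) = +0.524674 -0.051049 = +0.473625

d=0.4736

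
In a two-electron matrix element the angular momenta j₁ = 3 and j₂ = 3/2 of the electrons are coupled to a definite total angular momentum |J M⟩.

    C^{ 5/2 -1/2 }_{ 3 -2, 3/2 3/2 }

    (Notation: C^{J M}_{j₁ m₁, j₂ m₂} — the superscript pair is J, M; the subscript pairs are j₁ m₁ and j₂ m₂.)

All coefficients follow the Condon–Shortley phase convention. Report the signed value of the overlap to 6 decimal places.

+0.654654  (= +√(3/7))

j₁+j₂−J=2  J+j₁−j₂=4  J−j₁+j₂=1  j₁+j₂+J+1=8
(j₁±m₁, j₂±m₂, J±M) = (1,5,3,0,2,3)
P² = 432/7
sum k=2..2:
  [2] +1/12 = 1/12
S = 1/12
C² = P²·S² = 3/7 ; C = +0.654654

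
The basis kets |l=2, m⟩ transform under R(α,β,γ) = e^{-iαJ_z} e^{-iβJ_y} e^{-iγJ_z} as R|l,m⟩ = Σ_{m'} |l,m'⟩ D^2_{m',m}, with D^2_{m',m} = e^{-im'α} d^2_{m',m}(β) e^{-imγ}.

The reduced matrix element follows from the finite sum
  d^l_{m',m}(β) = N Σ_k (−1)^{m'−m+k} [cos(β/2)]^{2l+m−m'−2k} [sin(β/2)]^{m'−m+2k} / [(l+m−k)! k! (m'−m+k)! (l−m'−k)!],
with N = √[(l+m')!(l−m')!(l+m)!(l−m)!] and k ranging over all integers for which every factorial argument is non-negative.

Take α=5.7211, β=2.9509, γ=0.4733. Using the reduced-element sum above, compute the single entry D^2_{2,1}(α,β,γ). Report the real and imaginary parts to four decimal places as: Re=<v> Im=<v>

D^2_{2,1}(5.7211,2.9509,0.4733) = e^{-i·2·5.7211}·d^2_{2,1}(2.9509)·e^{-i·1·0.4733}. Compute d first:
Half-angle: c=0.095202, s=0.995458. N=√(24·1·6·1)=12.000000
k∈{0} keeps every argument non-negative
  k=0: (−1)^1·12.0000/(6)·0.0952^3·0.9955^1 = -0.001718
d^2_{2,1}(2.9509) = -0.001718
Phases: e^{-i·(2)·5.7211}=+0.431925+0.901910i, e^{-i·(1)·0.4733}=+0.890069-0.455826i ⇒ D=-0.001367-0.001041i

Re=-0.0014 Im=-0.0010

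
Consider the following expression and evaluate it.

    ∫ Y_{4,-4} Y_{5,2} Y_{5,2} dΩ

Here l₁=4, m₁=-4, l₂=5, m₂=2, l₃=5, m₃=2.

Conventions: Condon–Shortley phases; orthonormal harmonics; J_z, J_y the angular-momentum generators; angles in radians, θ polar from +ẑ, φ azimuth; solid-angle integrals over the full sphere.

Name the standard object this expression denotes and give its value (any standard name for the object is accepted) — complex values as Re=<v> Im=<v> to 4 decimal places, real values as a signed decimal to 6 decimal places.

Gaunt coefficient, +0.181552

This is a Gaunt coefficient — the integral of a triple product of spherical harmonics over the sphere.
m-sum 0 ✓  L=14 even ✓  1≤5≤9 ✓
Π(2lᵢ+1) = 9×11×11 = 1089
triangle coeff Δ(4,5,5) = 1/3153150
Σ_t [0,4]: t=0:+1/69120 t=1:−1/1728 t=2:+1/576 t=3:−1/1728 t=4:+1/69120 = 7/11520
(3j)²=2/143 [(4 5 5; 0 0 0)], sign=-1
Σ_t [4,4]: t=4:+1/20736 = 1/20736
(3j)²=35/1287 [(4 5 5; -4 2 2)], sign=-1
⇒ 4πI² = 70/169
I = (+1)√(70/169/(4π)) = 0.18155187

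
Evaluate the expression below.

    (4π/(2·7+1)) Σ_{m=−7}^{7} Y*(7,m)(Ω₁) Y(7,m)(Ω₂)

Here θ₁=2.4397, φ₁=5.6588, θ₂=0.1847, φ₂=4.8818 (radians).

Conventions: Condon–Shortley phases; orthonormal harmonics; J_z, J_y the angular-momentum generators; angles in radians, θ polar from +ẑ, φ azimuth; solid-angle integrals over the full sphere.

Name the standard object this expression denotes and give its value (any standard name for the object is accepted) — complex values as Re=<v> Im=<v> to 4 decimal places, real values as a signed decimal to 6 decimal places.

This sum is the spherical-harmonic addition theorem: it equals the Legendre polynomial P_l(cos γ) of the angle γ between the two directions.
Term-by-term m-sum for l=7 (normalisation 4π/15 = 0.837758):
  term(m=-7) = (0.000000, -0.000000)   from Y*(Ω₁)=(-0.007838, 0.022039), Y(Ω₂)=(-0.000003, -0.000001)
  term(m=-6) = (0.000000, 0.000007)   from Y*(Ω₁)=(0.085155, -0.058849), Y(Ω₂)=(-0.000037, 0.000060)
  term(m=-5) = (-0.000177, -0.000163)   from Y*(Ω₁)=(-0.270889, -0.005328), Y(Ω₂)=(0.000664, 0.000587)
  term(m=-4) = (0.003498, -0.000118)   from Y*(Ω₁)=(0.356733, 0.267856), Y(Ω₂)=(0.006113, -0.004919)
  term(m=-3) = (-0.013439, 0.014133)   from Y*(Ω₁)=(-0.116499, -0.373485), Y(Ω₂)=(-0.024258, -0.043549)
  term(m=-2) = (0.000095, 0.005663)   from Y*(Ω₁)=(0.008184, -0.024530), Y(Ω₂)=(-0.206588, 0.072804)
  term(m=-1) = (-0.165434, -0.162679)   from Y*(Ω₁)=(-0.318940, 0.229812), Y(Ω₂)=(0.099511, 0.581764)
  term(m=+0) = (0.062207, 0.000000)   from Y*(Ω₁)=(0.098864, -0.000000), Y(Ω₂)=(0.629211, 0.000000)
  term(m=+1) = (-0.165434, 0.162679)   from Y*(Ω₁)=(0.318940, 0.229812), Y(Ω₂)=(-0.099511, 0.581764)
  term(m=+2) = (0.000095, -0.005663)   from Y*(Ω₁)=(0.008184, 0.024530), Y(Ω₂)=(-0.206588, -0.072804)
  term(m=+3) = (-0.013439, -0.014133)   from Y*(Ω₁)=(0.116499, -0.373485), Y(Ω₂)=(0.024258, -0.043549)
  term(m=+4) = (0.003498, 0.000118)   from Y*(Ω₁)=(0.356733, -0.267856), Y(Ω₂)=(0.006113, 0.004919)
  term(m=+5) = (-0.000177, 0.000163)   from Y*(Ω₁)=(0.270889, -0.005328), Y(Ω₂)=(-0.000664, 0.000587)
  term(m=+6) = (0.000000, -0.000007)   from Y*(Ω₁)=(0.085155, 0.058849), Y(Ω₂)=(-0.000037, -0.000060)
  term(m=+7) = (0.000000, 0.000000)   from Y*(Ω₁)=(0.007838, 0.022039), Y(Ω₂)=(0.000003, -0.000001)
Σ over m = (-0.288705, 0.000000); ×(4π/15) → (-0.241865, 0.000000). Real part: -0.241865

Legendre polynomial (addition theorem), -0.241865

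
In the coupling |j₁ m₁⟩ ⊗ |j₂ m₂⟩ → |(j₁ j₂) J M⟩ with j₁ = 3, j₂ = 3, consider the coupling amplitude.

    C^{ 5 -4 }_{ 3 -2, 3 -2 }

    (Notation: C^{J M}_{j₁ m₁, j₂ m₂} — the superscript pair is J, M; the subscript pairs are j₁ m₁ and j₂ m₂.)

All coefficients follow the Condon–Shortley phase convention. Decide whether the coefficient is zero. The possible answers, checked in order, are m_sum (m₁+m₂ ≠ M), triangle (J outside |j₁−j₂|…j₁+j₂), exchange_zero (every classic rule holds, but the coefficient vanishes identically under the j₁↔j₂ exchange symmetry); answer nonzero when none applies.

exchange_zero

m-sum: m₁+m₂ = -2+(-2) = -4, M = -4  ✓
triangle: |j₁−j₂| = 0 ≤ J = 5 ≤ j₁+j₂ = 6  ✓
exchange: j₁=j₂ and m₁=m₂, and (−1)^(j₁+j₂−J) = (−1)^1 = −1 forces ⟨j₁m₁;j₂m₂|JM⟩ = −⟨j₂m₂;j₁m₁|JM⟩ = −⟨j₁m₁;j₂m₂|JM⟩ ⇒ the coefficient vanishes identically
Racah sum check: Σ_k collapses to 0 ⇒ CG = 0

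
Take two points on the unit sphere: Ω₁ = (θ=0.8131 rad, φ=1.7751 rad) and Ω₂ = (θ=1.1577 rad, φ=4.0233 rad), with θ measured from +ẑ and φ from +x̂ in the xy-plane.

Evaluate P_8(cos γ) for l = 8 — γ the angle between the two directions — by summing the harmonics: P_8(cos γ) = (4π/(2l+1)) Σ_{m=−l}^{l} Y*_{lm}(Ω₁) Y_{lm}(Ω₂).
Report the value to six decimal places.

Summing Y*_{l m}(θ₁,φ₁)·Y_{l m}(θ₂,φ₂) over m ∈ [−8, 8]; prefactor 4π/(2·8+1) = 0.739198:
  m=-8: (-0.002541+0.039884i) × (+0.183129-0.177743i) = +0.006624+0.007756i  (running Σ = +0.006624+0.007756i)
  m=-7: (+0.149745-0.021205i) × (-0.444674-0.049668i) = -0.067641+0.001992i  (running Σ = -0.061017+0.009747i)
  m=-6: (-0.113809-0.316713i) × (+0.172017+0.263787i) = +0.063968-0.084501i  (running Σ = +0.002950-0.074754i)
  m=-5: (-0.393809+0.241056i) × (-0.036672+0.116952i) = -0.013750-0.054897i  (running Σ = -0.010800-0.129651i)
  m=-4: (+0.207549+0.221195i) × (+0.331319-0.134349i) = +0.098482+0.045402i  (running Σ = +0.087682-0.084248i)
  m=-3: (-0.076779+0.109176i) × (-0.041980-0.022742i) = +0.005706-0.002837i  (running Σ = +0.093389-0.087086i)
  m=-2: (+0.350978+0.151965i) × (-0.062297-0.319410i) = +0.026674-0.121573i  (running Σ = +0.120063-0.208658i)
  m=-1: (+0.008804-0.042489i) × (-0.072839+0.088417i) = +0.003116+0.003873i  (running Σ = +0.123179-0.204785i)
  m=0: (+0.367439-0.000000i) × (-0.309042+0.000000i) = -0.113554+0.000000i  (running Σ = +0.009625-0.204785i)
  m=1: (-0.008804-0.042489i) × (+0.072839+0.088417i) = +0.003116-0.003873i  (running Σ = +0.012740-0.208658i)
  m=2: (+0.350978-0.151965i) × (-0.062297+0.319410i) = +0.026674+0.121573i  (running Σ = +0.039415-0.087086i)
  m=3: (+0.076779+0.109176i) × (+0.041980-0.022742i) = +0.005706+0.002837i  (running Σ = +0.045121-0.084248i)
  m=4: (+0.207549-0.221195i) × (+0.331319+0.134349i) = +0.098482-0.045402i  (running Σ = +0.143603-0.129651i)
  m=5: (+0.393809+0.241056i) × (+0.036672+0.116952i) = -0.013750+0.054897i  (running Σ = +0.129853-0.074754i)
  m=6: (-0.113809+0.316713i) × (+0.172017-0.263787i) = +0.063968+0.084501i  (running Σ = +0.193820+0.009747i)
  m=7: (-0.149745-0.021205i) × (+0.444674-0.049668i) = -0.067641-0.001992i  (running Σ = +0.126180+0.007756i)
  m=8: (-0.002541-0.039884i) × (+0.183129+0.177743i) = +0.006624-0.007756i  (running Σ = +0.132803-0.000000i)
Accumulated sum +0.132803-0.000000i; after 4π/(2l+1) scaling, +0.098168-0.000000i ⇒ P_8 = 0.098168

0.098168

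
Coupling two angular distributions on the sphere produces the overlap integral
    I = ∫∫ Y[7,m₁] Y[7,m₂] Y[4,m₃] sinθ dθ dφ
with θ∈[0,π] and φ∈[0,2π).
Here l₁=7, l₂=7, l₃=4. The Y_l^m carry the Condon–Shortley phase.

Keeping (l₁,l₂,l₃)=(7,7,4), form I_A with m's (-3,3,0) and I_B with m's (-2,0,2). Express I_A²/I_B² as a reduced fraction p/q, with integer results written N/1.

20667/154630

Shared (l₁,l₂,l₃)=(7,7,4): N and (l;000)² cancel in I_A²/I_B².
A: Δ = 10!·4!·4!/19! = 1/58198140; Racah Σ t=6..10: t=6:+1/9953280 t=7:−1/1088640 t=8:+1/1290240 t=9:−1/13063680 t=10:+1/2090188800 = -83/696729600; ⇒ 3j(7 7 4; -3 3 0)² = 6889/6466460, sgn -1
B: Δ = 10!·4!·4!/19! = 1/58198140; Racah Σ t=5..7: t=5:−1/1382400 t=6:+1/622080 t=7:−1/2903040 = 47/87091200; ⇒ 3j(7 7 4; -2 0 2)² = 2209/277134, sgn +1
I_A²/I_B² = (6889/6466460)/(2209/277134) = 20667/154630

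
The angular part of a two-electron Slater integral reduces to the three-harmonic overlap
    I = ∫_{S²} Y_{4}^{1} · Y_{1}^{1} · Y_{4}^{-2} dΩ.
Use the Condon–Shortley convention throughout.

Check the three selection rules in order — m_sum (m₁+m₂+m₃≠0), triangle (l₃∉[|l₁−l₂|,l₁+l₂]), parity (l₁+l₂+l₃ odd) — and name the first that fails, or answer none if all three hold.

azimuthal sum: 1 + 1 − 2 = 0  ✓
3 ≤ 4 ≤ 5 (triangle on l)  ✓
L = 4 + 1 + 4 = 9 (odd)  ✗

parity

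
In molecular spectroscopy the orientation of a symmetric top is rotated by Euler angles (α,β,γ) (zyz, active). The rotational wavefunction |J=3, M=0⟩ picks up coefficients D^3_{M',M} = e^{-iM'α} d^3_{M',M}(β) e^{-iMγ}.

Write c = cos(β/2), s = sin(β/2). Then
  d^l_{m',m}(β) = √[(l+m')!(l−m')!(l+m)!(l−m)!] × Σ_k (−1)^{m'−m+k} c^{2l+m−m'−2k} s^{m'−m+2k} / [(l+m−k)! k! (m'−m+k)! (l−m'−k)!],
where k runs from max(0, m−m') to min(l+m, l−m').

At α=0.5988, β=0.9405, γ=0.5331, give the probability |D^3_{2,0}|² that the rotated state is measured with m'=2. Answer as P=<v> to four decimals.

D^3_{2,0}(0.5988,0.9405,0.5331) = e^{-i·2·0.5988}·d^3_{2,0}(0.9405)·e^{-i·0·0.5331}. Compute d first:
With c≡cos(β/2)=0.891455 and s≡sin(β/2)=0.453109, N=[120·1·6·6]^{1/2}=65.726707
Admissible k: 0..1 (factorial args all ≥0)
  k=0: (−1)^2·65.7267/(12)·0.8915^4·0.4531^2 = +0.710173
  k=1: (−1)^3·65.7267/(12)·0.8915^2·0.4531^4 = -0.183472
d^3_{2,0}(0.9405) = +0.710173 -0.183472 = +0.526700
|D^3_{2,0}|² = |d^3_{2,0}(β)|² = (+0.526700)² = 0.277413 (the z-rotation phases have unit modulus)

P=0.2774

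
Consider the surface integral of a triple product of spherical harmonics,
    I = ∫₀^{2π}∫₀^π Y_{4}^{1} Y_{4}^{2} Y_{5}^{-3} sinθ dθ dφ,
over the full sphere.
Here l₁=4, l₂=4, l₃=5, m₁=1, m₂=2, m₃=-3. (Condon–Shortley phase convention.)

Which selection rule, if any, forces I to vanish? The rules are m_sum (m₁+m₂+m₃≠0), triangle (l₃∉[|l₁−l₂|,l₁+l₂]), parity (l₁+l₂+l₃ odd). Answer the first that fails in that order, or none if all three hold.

parity

m₁+m₂+m₃ = 1 + 2 − 3 = 0  ✓
triangle: |4−4|=0 ≤ l₃=5 ≤ 4+4=8  ✓
parity: l₁+l₂+l₃ = 13 is odd  ✗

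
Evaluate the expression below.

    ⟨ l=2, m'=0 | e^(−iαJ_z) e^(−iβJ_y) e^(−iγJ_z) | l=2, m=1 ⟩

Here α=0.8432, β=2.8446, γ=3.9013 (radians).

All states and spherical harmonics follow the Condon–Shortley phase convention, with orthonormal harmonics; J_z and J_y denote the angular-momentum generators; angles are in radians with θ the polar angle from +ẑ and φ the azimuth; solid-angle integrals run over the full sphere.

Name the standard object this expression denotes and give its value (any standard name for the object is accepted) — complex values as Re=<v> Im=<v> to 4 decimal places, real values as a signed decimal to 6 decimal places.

Wigner D-matrix element, Re=0.2485 Im=-0.2360

This is a Wigner D-matrix element — the rotation-matrix element ⟨l m'| R(α,β,γ) |l m⟩ in the angular-momentum basis.
D^2_{0,1}(0.8432,2.8446,3.9013) = e^{-i·0·0.8432}·d^2_{0,1}(2.8446)·e^{-i·1·3.9013}. Compute d first:
With c≡cos(β/2)=0.147951 and s≡sin(β/2)=0.988995, N=[2·2·6·1]^{1/2}=4.898979
Admissible k: 1..2 (factorial args all ≥0)
  k=1: (−1)^0·4.8990/(2)·0.1480^3·0.9890^1 = +0.007846
  k=2: (−1)^1·4.8990/(2)·0.1480^1·0.9890^3 = -0.350571
d^2_{0,1}(2.8446) = +0.007846 -0.350571 = -0.342725
Phases: e^{-i·(0)·0.8432}=+1.000000+0.000000i, e^{-i·(1)·3.9013}=-0.725038+0.688709i ⇒ D=+0.248489-0.236038i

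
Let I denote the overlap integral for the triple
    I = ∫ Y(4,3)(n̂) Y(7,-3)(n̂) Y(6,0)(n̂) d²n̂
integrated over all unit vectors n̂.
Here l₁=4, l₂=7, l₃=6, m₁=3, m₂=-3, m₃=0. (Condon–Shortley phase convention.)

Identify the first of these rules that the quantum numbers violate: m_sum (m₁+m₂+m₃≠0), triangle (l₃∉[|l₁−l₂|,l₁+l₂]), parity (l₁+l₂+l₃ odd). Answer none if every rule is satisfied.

Σmᵢ = 0  ✓
l₃∈[|l₁−l₂|,l₁+l₂]=[3,11], have l₃=6  ✓
Σlᵢ = 17 ⇒ odd  ✗

parity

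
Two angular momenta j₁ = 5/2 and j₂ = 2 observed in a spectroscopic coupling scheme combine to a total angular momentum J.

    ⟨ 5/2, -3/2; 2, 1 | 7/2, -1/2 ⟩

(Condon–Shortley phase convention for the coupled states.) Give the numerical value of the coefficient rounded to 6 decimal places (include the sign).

triangle: 1!×4!×3!/9! = 144/362880
(j±m)!: 1!×4!×3!×1!×3!×4! = 20736
prefactor² = (2J+1)×Δ×N² = 2304/35
  k=0: +1/(0!×1!×4!×3!×0!×0!) = 1/144
  k=1: −1/(1!×0!×3!×2!×1!×1!) = -1/12
Σ = -11/144  ⇒  CG² = 2304/35×(-11/144)² = 121/315
CG = −√(121/315) = -0.619780

-0.619780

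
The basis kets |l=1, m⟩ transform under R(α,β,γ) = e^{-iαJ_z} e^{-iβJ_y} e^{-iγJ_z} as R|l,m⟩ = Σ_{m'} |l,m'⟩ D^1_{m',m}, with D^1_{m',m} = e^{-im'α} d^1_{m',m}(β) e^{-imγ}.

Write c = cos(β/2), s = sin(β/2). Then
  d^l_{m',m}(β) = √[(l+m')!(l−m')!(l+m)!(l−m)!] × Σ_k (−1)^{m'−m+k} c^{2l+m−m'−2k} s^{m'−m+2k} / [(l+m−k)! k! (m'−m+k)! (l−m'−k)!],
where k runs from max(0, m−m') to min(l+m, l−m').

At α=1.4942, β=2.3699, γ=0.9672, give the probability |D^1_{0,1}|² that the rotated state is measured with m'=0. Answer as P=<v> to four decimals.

P=0.2431

D^1_{0,1}(1.4942,2.3699,0.9672) = e^{-i·0·1.4942}·d^1_{0,1}(2.3699)·e^{-i·1·0.9672}. Compute d first:
With c≡cos(β/2)=0.376343 and s≡sin(β/2)=0.926480, N=[1·1·2·1]^{1/2}=1.414214
Admissible k: 1..1 (factorial args all ≥0)
  k=1: (−1)^0·1.4142/(1)·0.3763^1·0.9265^1 = +0.493101
d^1_{0,1}(2.3699) = +0.493101
|D^1_{0,1}|² = |d^1_{0,1}(β)|² = (+0.493101)² = 0.243148 (the z-rotation phases have unit modulus)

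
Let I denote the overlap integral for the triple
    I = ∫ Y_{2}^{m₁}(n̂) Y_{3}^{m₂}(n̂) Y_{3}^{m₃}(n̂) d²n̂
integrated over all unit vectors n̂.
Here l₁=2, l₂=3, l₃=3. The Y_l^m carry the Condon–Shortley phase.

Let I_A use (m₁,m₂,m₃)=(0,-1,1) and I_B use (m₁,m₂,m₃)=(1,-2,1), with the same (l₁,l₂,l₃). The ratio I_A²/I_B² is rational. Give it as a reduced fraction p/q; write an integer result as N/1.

Shared (l₁,l₂,l₃)=(2,3,3): N and (l;000)² cancel in I_A²/I_B².
A: Δ = 2!·2!·4!/9! = 1/3780; Racah Σ t=0..2: t=0:+1/16 t=1:−1/6 t=2:+1/96 = -3/32; ⇒ 3j(2 3 3; 0 -1 1)² = 3/140, sgn -1
B: Δ = 2!·2!·4!/9! = 1/3780; Racah Σ t=0..1: t=0:+1/12 t=1:−1/48 = 1/16; ⇒ 3j(2 3 3; 1 -2 1)² = 1/28, sgn +1
I_A²/I_B² = (3/140)/(1/28) = 3/5

3/5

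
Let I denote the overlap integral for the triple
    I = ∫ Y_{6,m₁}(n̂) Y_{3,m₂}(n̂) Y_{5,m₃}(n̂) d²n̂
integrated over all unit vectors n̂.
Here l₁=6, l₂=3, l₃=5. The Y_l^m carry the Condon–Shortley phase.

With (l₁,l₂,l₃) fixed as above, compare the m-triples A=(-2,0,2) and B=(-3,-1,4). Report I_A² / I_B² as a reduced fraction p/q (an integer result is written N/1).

l's match ⇒ only the (l;m) 3-j factors differ between A and B.
A: triangle coeff Δ(6,3,5) = 1/675675; Σ_t [1,3]: t=1:−1/60480 t=2:+1/5760 t=3:−1/8640 = 1/24192; (3j)²=8/3003 [(6 3 5; -2 0 2)], sign=-1
B: triangle coeff Δ(6,3,5) = 1/675675; Σ_t [1,2]: t=1:−1/241920 t=2:+1/40320 = 1/48384; (3j)²=24/1001 [(6 3 5; -3 -1 4)], sign=-1
I_A²/I_B² = (8/3003)/(24/1001) = 1/9

1/9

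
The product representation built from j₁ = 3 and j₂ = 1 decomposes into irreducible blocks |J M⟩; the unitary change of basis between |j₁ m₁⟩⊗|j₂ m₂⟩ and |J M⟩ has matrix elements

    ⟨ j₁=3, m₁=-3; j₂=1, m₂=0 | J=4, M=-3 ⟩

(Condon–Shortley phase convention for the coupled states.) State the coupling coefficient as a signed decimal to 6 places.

+0.500000

j₁+j₂−J=0  J+j₁−j₂=6  J−j₁+j₂=2  j₁+j₂+J+1=9
(j₁±m₁, j₂±m₂, J±M) = (0,6,1,1,1,7)
P² = 129600
sum k=0..0:
  [0] +1/720 = 1/720
S = 1/720
C² = P²·S² = 1/4 ; C = +0.500000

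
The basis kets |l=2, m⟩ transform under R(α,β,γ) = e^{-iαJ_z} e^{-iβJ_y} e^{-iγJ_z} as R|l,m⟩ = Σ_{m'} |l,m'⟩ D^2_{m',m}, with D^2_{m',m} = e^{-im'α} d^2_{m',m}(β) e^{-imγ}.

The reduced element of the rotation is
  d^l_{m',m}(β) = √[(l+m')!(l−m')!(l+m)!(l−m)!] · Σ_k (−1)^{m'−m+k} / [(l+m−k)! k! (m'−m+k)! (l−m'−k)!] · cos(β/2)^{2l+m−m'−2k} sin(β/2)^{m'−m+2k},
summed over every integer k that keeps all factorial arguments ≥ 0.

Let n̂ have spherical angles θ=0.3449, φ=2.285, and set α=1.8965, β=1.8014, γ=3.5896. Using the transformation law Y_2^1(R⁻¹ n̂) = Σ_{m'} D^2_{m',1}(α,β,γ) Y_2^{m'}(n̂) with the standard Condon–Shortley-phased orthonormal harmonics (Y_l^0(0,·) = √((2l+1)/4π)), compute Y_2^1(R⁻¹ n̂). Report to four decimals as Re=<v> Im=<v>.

Re=-0.0577 Im=0.0376

Need the full column D^2_{m',1} for m'=−2..2 at α=1.8965, β=1.8014, γ=3.5896.
cos(β/2)=0.621061, sin(β/2)=0.783762
d^2_{-2,1}: single k=3 term ⇒ +0.598022;  D = +0.585694+0.120801i
d^2_{-1,1}: k∈[2..3] ⇒ +0.710818 -0.377343 = +0.333475;  D = -0.040684-0.330984i
d^2_{0,1}: k∈[1..2] ⇒ +0.459900 -0.732424 = -0.272524;  D = +0.245629-0.118049i
d^2_{1,1}: k∈[0..1] ⇒ +0.148778 -0.710818 = -0.562041;  D = -0.392751-0.402040i
d^2_{2,1}: single k=0 term ⇒ -0.375507;  D = -0.170524+0.334555i
Y_2^{m'}(θ=0.3449,φ=2.285) and Σ D·Y over m':
  (+0.5857+0.1208i)·(-0.0063+0.0437i)  (-0.0407-0.3310i)·(-0.1610-0.1857i)  (+0.2456-0.1180i)·(+0.5226+0.0000i)  (-0.3928-0.4020i)·(+0.1610-0.1857i)  (-0.1705+0.3346i)·(-0.0063-0.0437i)
Y_2^1(R⁻¹ n̂) = -0.057730+0.037572i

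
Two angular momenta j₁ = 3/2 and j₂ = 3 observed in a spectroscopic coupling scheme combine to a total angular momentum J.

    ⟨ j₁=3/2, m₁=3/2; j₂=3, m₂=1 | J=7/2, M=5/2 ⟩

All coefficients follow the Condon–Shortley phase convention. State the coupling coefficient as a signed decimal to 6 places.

+√(10/21) = +0.690066

triangle: 1!·2!·5!/9! = 240/362880
(j±m)!: 3!·0!·4!·2!·6!·1! = 207360
prefactor² = (2J+1)·Δ·N² = 7680/7
  k=0: +1/(0!·1!·0!·4!·2!·1!) = 1/48
Σ = 1/48  ⇒  CG² = 7680/7·(1/48)² = 10/21
CG = +√(10/21) = +0.690066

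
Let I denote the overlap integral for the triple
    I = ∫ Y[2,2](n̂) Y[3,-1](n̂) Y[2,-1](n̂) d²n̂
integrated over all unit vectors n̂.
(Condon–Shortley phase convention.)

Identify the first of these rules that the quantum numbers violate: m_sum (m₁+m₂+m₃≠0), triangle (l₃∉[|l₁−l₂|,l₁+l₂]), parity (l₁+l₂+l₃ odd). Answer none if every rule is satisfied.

Σmᵢ = 0  ✓
l₃∈[|l₁−l₂|,l₁+l₂]=[1,5], have l₃=2  ✓
Σlᵢ = 7 ⇒ odd  ✗

parity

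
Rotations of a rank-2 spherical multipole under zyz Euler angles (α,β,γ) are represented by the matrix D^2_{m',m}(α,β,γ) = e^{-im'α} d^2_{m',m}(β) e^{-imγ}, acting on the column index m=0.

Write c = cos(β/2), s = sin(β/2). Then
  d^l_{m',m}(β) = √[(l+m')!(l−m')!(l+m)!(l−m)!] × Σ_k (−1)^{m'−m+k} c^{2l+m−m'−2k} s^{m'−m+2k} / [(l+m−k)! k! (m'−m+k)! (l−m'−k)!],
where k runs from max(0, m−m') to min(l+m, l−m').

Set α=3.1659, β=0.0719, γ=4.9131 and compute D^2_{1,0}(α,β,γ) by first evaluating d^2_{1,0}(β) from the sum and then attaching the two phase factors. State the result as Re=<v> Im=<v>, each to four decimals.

Re=0.0877 Im=-0.0021

Split into d^2_{1,0}(β=0.0719) × two z-phases.
With c≡cos(β/2)=0.999354 and s≡sin(β/2)=0.035942, N=[6·1·2·2]^{1/2}=4.898979
k: max(0,(0)−(1))=0 … min(2+(0),2−(1))=1
  k=0: (−1)^1·4.8990/(2)·0.9994^3·0.0359^1 = -0.087870
  k=1: (−1)^2·4.8990/(2)·0.9994^1·0.0359^3 = +0.000114
d^2_{1,0}(0.0719) = -0.087870 +0.000114 = -0.087756
Phases: e^{-i·(1)·3.1659}=-0.999705+0.024305i, e^{-i·(0)·4.9131}=+1.000000+0.000000i ⇒ D=+0.087730-0.002133i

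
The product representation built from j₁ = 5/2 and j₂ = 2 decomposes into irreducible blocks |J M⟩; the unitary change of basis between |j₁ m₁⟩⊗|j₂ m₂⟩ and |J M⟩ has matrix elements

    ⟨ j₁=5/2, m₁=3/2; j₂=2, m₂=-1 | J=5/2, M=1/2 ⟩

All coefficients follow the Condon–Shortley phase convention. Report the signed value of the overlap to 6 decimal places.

+√(6/35) ≈ +0.414039

triangle: 2!×3!×2!/8! = 24/40320
(j±m)!: 4!×1!×1!×3!×3!×2! = 1728
prefactor² = (2J+1)×Δ×N² = 216/35
  k=0: +1/(0!×2!×1!×1!×2!×1!) = 1/4
  k=1: −1/(1!×1!×0!×0!×3!×2!) = -1/12
Σ = 1/6  ⇒  CG² = 216/35×(1/6)² = 6/35
CG = +√(6/35) = +0.414039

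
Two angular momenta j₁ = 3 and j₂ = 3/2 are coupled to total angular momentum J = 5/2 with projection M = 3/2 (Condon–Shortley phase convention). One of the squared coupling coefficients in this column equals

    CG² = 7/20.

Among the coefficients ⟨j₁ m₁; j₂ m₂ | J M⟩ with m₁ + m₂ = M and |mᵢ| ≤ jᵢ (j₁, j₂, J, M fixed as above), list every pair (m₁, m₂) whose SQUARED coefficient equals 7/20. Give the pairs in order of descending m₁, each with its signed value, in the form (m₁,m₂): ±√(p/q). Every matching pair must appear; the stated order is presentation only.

Admissible pairs with m₁+m₂ = M = 3/2: (0,3/2), (1,1/2), (2,-1/2), (3,-3/2)
  (m₁,m₂)=(3,-3/2): CG² = 9/28, CG = +√(9/28)
  (m₁,m₂)=(2,-1/2): CG² = 1/14, CG = +√(1/14)
  (m₁,m₂)=(1,1/2): CG² = 7/20, CG = −√(7/20)   ← matches the target
  (m₁,m₂)=(0,3/2): CG² = 9/35, CG = +√(9/35)
Pairs with CG² = 7/20: (1,1/2): −√(7/20)

(1,1/2): −√(7/20)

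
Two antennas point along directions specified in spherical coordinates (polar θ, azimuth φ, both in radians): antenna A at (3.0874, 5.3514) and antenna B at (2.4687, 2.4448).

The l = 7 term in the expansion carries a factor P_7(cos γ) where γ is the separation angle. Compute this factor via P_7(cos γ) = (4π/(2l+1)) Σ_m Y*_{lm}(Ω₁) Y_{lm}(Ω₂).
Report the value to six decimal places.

-0.026213

Addition theorem: P_7(cos γ) = (4π/15) Σ_m Y*_{lm}(Ω₁) Y_{lm}(Ω₂), m = −7…7:
  m=-7: (+0.000000-0.000000i) × (-0.003003+0.018017i) = +0.000000+0.000000i  (running Σ = +0.000000+0.000000i)
  m=-6: (-0.000000-0.000000i) × (+0.043473+0.073920i) = +0.000000-0.000000i  (running Σ = +0.000000-0.000000i)
  m=-5: (-0.000000+0.000002i) × (+0.225907+0.080515i) = -0.000000+0.000000i  (running Σ = -0.000000+0.000000i)
  m=-4: (+0.000052-0.000035i) × (+0.402015-0.148765i) = +0.000016-0.000022i  (running Σ = +0.000016-0.000021i)
  m=-3: (-0.001312-0.000473i) × (+0.214370-0.374769i) = -0.000459+0.000390i  (running Σ = -0.000443+0.000369i)
  m=-2: (+0.006282+0.020840i) × (-0.010147-0.056660i) = +0.001117-0.000567i  (running Σ = +0.000674-0.000198i)
  m=-1: (+0.129459-0.174236i) × (+0.288460+0.241389i) = +0.079402-0.019010i  (running Σ = +0.080076-0.019209i)
  m=0: (-1.048082-0.000000i) × (+0.182659+0.000000i) = -0.191442-0.000000i  (running Σ = -0.111365-0.019209i)
  m=1: (-0.129459-0.174236i) × (-0.288460+0.241389i) = +0.079402+0.019010i  (running Σ = -0.031963-0.000198i)
  m=2: (+0.006282-0.020840i) × (-0.010147+0.056660i) = +0.001117+0.000567i  (running Σ = -0.030846+0.000369i)
  m=3: (+0.001312-0.000473i) × (-0.214370-0.374769i) = -0.000459-0.000390i  (running Σ = -0.031305-0.000021i)
  m=4: (+0.000052+0.000035i) × (+0.402015+0.148765i) = +0.000016+0.000022i  (running Σ = -0.031289+0.000000i)
  m=5: (+0.000000+0.000002i) × (-0.225907+0.080515i) = -0.000000-0.000000i  (running Σ = -0.031289-0.000000i)
  m=6: (-0.000000+0.000000i) × (+0.043473-0.073920i) = +0.000000+0.000000i  (running Σ = -0.031289+0.000000i)
  m=7: (-0.000000-0.000000i) × (+0.003003+0.018017i) = +0.000000-0.000000i  (running Σ = -0.031289+0.000000i)
Accumulated sum -0.031289+0.000000i; after 4π/(2l+1) scaling, -0.026213+0.000000i ⇒ P_7 = -0.026213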